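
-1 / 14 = -0.07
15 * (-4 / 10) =-6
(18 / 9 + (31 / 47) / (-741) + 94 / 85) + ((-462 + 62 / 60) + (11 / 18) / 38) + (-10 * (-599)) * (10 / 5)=11522.15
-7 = -7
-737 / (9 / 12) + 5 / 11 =-32413 / 33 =-982.21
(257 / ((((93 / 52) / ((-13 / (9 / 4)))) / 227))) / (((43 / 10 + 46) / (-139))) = 219270631840 / 421011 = 520819.25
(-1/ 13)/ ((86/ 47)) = -47/ 1118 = -0.04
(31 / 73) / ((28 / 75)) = 2325 / 2044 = 1.14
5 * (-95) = -475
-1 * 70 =-70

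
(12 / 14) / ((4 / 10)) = 15 / 7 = 2.14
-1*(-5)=5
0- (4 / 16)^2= -1 / 16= -0.06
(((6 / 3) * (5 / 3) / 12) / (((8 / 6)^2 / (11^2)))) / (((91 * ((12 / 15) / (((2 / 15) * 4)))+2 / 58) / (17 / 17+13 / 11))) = 4785 / 15838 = 0.30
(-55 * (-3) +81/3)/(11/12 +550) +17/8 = 130819/52888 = 2.47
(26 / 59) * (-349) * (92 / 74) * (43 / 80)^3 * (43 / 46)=-15511100137 / 558848000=-27.76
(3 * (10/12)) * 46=115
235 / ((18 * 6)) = 2.18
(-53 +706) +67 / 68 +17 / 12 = 66851 / 102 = 655.40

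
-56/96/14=-1/24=-0.04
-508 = -508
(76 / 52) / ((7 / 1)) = 19 / 91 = 0.21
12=12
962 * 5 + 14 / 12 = 4811.17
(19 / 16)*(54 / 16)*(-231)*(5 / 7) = -84645 / 128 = -661.29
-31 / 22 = -1.41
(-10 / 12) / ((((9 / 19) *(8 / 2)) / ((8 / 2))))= -95 / 54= -1.76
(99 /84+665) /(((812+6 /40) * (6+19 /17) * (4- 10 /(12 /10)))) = -0.03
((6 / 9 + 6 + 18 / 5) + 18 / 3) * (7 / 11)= 1708 / 165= 10.35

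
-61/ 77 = -0.79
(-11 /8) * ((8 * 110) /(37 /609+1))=-368445 /323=-1140.70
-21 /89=-0.24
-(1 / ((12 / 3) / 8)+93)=-95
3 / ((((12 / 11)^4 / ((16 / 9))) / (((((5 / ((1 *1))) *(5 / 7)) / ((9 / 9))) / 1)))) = 366025 / 27216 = 13.45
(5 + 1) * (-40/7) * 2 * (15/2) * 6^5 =-27993600/7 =-3999085.71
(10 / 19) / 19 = 10 / 361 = 0.03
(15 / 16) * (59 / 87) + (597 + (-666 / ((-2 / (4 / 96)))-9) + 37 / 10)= 606.21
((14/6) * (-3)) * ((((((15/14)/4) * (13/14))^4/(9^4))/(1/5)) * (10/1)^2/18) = -2231328125/19672689770496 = -0.00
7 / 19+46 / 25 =1049 / 475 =2.21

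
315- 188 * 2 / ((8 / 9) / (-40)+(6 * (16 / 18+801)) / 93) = 307.73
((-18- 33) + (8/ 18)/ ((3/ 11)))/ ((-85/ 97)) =129301/ 2295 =56.34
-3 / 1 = -3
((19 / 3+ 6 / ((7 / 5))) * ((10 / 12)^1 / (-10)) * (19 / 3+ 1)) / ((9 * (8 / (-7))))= 2453 / 3888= 0.63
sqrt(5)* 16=16* sqrt(5)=35.78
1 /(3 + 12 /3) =1 /7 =0.14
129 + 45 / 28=3657 / 28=130.61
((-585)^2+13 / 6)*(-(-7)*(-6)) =-14373541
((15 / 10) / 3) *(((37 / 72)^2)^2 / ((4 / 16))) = 1874161 / 13436928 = 0.14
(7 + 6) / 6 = 13 / 6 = 2.17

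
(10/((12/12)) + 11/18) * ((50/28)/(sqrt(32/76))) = 4775 * sqrt(38)/1008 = 29.20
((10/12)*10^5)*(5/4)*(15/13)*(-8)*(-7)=87500000/13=6730769.23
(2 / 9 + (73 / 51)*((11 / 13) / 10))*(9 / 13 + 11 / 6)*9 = 1345313 / 172380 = 7.80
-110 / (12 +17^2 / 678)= -14916 / 1685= -8.85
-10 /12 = -5 /6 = -0.83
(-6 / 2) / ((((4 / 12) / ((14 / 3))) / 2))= -84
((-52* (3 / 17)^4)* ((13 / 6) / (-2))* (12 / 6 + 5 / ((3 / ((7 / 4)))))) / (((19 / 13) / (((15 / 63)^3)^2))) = 2025359375 / 60489854066124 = 0.00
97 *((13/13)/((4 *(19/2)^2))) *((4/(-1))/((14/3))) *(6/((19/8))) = -27936/48013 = -0.58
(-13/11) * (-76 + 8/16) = 1963/22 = 89.23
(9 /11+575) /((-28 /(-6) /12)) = 114012 /77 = 1480.68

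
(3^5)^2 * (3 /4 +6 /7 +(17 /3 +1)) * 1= 13679685 /28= 488560.18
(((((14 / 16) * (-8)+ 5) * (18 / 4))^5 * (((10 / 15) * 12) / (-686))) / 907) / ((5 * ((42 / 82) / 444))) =131.63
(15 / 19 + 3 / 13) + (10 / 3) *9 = 7662 / 247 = 31.02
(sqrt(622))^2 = 622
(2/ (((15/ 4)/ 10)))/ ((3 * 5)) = 0.36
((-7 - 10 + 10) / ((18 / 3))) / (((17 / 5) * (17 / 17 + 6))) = -5 / 102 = -0.05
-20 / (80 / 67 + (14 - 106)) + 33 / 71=73978 / 107991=0.69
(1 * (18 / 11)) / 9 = 0.18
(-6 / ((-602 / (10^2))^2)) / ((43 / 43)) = -15000 / 90601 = -0.17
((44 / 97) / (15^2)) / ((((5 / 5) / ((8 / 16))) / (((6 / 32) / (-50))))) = -11 / 2910000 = -0.00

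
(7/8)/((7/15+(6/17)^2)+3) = 4335/17792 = 0.24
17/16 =1.06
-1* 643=-643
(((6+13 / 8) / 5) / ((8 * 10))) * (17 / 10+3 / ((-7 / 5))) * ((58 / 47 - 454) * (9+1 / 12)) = 3916261 / 112800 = 34.72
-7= -7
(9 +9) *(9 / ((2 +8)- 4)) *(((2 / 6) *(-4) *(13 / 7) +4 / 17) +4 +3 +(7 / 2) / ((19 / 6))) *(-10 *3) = -10740060 / 2261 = -4750.14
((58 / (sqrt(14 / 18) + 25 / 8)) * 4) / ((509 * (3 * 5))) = 27840 / 2635093 - 14848 * sqrt(7) / 13175465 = 0.01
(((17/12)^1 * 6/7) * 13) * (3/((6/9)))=1989/28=71.04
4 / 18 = 2 / 9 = 0.22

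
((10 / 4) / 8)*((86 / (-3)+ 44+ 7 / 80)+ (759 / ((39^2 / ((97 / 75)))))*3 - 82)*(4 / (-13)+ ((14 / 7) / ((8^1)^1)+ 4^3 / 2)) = -21775043939 / 33745920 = -645.26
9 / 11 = 0.82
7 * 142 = 994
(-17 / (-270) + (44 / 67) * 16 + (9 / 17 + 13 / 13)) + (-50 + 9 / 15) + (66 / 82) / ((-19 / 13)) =-9067776271 / 239565870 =-37.85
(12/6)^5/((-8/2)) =-8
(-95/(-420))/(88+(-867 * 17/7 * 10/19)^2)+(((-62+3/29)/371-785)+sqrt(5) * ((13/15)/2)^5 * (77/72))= -2202329305332994373/2804918906251056+28589561 * sqrt(5)/1749600000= -785.13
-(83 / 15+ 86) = -1373 / 15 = -91.53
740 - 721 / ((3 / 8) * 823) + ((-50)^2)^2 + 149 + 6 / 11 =169767845717 / 27159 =6250887.21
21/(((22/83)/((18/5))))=15687/55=285.22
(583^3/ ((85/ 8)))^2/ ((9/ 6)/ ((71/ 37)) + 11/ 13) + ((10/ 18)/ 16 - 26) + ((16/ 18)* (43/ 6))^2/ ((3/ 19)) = 162327374700865101536563787/ 759715686000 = 213668583777096.19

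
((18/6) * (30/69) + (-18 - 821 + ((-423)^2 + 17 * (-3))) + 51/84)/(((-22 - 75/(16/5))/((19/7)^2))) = -165566653068/5735303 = -28867.99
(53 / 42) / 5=53 / 210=0.25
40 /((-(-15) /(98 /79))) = 784 /237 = 3.31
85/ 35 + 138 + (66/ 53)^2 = 2791739/ 19663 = 141.98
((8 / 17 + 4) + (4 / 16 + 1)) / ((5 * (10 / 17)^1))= 389 / 200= 1.94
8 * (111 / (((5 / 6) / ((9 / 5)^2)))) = 3452.54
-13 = -13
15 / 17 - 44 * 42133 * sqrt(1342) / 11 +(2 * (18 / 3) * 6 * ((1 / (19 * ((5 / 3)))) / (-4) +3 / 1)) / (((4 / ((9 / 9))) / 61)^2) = -6123784.19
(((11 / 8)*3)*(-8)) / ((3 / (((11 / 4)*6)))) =-363 / 2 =-181.50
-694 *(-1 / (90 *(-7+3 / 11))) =-3817 / 3330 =-1.15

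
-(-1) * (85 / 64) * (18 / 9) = 85 / 32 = 2.66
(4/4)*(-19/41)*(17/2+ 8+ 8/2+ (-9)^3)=26923/82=328.33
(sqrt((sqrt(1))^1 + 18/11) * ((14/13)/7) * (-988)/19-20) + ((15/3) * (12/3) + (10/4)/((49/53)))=265/98-8 * sqrt(319)/11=-10.29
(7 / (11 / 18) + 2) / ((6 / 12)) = 296 / 11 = 26.91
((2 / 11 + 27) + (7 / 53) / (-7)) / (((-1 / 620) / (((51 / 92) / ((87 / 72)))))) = -7726.17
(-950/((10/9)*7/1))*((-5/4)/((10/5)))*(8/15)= 285/7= 40.71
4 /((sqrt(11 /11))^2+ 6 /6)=2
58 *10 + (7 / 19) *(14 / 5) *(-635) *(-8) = 5820.42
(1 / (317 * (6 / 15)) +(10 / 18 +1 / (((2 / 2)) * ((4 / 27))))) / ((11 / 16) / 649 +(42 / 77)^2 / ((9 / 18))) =340473188 / 27751131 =12.27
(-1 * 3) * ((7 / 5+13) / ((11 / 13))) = -2808 / 55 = -51.05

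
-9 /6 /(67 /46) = -69 /67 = -1.03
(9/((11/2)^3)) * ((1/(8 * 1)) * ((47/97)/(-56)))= -423/7229992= -0.00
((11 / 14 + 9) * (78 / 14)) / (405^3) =1781 / 2170050750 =0.00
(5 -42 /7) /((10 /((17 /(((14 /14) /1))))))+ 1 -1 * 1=-17 /10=-1.70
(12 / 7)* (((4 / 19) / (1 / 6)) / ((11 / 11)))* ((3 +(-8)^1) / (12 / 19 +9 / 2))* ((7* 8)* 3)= -4608 / 13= -354.46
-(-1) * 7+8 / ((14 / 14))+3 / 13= 198 / 13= 15.23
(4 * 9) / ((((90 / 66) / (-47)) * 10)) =-124.08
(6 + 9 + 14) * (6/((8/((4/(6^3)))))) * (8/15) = 0.21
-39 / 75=-0.52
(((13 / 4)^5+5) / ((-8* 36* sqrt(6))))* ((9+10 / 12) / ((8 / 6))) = -7402789* sqrt(6) / 4718592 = -3.84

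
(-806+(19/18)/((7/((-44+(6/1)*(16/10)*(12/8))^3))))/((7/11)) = -408587014/55125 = -7412.01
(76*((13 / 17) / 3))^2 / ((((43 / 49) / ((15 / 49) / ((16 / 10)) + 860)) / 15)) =5518073.48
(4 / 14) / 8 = 1 / 28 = 0.04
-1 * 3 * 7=-21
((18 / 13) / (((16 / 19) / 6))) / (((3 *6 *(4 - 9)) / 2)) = -57 / 260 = -0.22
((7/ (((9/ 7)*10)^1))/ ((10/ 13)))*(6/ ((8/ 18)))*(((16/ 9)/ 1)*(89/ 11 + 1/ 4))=233779/ 1650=141.68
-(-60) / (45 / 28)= 112 / 3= 37.33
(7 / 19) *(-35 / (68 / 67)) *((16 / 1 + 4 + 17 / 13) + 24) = -508865 / 884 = -575.64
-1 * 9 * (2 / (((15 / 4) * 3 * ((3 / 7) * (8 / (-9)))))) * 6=126 / 5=25.20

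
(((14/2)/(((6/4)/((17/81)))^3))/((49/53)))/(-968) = -260389/12153524229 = -0.00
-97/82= -1.18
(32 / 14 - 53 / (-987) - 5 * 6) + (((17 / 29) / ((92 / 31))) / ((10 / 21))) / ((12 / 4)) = -724749637 / 26333160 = -27.52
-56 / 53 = -1.06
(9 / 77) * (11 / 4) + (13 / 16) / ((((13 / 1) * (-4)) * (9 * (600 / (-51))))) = 259319 / 806400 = 0.32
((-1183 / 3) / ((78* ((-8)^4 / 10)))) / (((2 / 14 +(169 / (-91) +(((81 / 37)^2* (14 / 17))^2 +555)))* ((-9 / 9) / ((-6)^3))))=-1725099604865 / 368094359215616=-0.00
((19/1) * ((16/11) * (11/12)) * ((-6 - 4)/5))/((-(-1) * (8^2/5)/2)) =-95/12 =-7.92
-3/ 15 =-0.20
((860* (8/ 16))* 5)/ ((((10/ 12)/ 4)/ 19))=196080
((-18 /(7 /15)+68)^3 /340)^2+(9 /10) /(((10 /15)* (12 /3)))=76423937053591 /13600224400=5619.31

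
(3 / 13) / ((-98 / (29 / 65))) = -87 / 82810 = -0.00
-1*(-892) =892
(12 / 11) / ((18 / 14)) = 28 / 33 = 0.85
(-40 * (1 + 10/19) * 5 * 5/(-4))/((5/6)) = 8700/19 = 457.89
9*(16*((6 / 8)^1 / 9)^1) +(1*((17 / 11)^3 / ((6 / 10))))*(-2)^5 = -738164 / 3993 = -184.86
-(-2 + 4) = -2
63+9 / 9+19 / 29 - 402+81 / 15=-48132 / 145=-331.94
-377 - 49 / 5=-1934 / 5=-386.80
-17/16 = -1.06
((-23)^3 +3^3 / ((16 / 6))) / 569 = -97255 / 4552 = -21.37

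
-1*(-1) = 1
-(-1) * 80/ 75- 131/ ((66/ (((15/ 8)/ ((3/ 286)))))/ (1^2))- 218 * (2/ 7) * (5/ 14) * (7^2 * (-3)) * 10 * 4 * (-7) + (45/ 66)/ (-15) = -403019659/ 440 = -915953.77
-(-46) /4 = 23 /2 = 11.50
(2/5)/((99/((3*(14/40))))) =7/1650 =0.00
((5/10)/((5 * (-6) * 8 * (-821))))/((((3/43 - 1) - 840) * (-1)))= 43/14249932800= 0.00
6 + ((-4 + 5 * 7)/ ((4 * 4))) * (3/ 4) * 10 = 657/ 32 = 20.53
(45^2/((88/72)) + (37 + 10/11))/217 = 18642/2387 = 7.81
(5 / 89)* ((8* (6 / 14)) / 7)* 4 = 480 / 4361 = 0.11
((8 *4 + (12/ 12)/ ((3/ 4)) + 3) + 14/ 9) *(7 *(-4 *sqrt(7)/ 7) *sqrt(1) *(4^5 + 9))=-1409012 *sqrt(7)/ 9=-414210.59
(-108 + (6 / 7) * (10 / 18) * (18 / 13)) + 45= -5673 / 91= -62.34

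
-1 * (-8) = 8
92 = 92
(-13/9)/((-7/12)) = 52/21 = 2.48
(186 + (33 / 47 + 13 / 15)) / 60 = 33059 / 10575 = 3.13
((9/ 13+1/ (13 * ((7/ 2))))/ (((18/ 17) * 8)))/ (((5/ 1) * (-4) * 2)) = -17/ 8064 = -0.00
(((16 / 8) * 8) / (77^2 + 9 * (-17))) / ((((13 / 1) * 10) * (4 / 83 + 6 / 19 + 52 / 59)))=4897 / 286198900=0.00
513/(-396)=-57/44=-1.30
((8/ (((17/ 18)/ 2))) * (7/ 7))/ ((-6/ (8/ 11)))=-384/ 187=-2.05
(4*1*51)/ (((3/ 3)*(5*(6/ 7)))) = 238/ 5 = 47.60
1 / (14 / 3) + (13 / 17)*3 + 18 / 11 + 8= 31795 / 2618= 12.14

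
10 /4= 5 /2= 2.50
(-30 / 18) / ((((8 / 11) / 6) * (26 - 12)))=-55 / 56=-0.98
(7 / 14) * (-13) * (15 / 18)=-65 / 12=-5.42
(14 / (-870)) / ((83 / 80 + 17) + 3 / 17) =-0.00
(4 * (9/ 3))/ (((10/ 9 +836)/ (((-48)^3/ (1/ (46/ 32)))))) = -8584704/ 3767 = -2278.92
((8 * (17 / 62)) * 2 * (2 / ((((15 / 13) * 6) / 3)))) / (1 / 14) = 24752 / 465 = 53.23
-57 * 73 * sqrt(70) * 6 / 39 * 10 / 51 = -27740 * sqrt(70) / 221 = -1050.18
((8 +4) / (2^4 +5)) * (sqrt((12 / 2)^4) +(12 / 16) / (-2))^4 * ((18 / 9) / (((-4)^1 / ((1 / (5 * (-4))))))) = 1319500125 / 57344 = 23010.26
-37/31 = -1.19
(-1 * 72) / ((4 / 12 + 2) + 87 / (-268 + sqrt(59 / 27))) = -315514629 / 8802398 - 21141 * sqrt(177) / 8802398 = -35.88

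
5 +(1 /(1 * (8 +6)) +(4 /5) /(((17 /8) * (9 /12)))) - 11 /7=2041 /510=4.00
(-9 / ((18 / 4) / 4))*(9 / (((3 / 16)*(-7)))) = 384 / 7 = 54.86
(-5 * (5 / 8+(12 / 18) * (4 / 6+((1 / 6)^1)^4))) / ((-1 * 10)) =0.53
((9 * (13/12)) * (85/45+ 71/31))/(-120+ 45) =-7579/13950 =-0.54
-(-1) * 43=43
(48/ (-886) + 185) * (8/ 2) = 327724/ 443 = 739.78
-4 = -4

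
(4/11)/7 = 4/77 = 0.05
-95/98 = -0.97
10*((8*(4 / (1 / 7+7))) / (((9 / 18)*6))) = 14.93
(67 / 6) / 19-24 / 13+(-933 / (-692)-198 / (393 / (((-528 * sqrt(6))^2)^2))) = -94690504162438016179 / 67173132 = -1409648491043.09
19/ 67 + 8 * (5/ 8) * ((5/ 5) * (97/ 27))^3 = 306119432/ 1318761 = 232.13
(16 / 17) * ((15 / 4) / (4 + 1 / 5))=100 / 119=0.84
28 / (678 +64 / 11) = 154 / 3761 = 0.04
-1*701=-701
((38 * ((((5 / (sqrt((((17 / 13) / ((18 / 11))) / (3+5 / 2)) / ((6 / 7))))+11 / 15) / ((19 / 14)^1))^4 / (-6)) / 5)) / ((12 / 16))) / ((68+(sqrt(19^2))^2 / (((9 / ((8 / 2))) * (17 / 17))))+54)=-48.47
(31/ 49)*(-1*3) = -93/ 49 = -1.90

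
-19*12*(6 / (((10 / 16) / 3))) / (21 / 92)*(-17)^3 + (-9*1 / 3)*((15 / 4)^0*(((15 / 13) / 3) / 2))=128612749299 / 910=141332691.54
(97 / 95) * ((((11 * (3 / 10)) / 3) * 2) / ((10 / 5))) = 1067 / 950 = 1.12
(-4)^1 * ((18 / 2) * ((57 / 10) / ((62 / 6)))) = -3078 / 155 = -19.86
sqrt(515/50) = sqrt(1030)/10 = 3.21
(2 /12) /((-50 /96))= -8 /25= -0.32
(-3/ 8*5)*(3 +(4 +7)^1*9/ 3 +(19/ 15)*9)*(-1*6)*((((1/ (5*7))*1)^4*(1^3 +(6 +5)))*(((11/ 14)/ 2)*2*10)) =70389/ 2100875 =0.03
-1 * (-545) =545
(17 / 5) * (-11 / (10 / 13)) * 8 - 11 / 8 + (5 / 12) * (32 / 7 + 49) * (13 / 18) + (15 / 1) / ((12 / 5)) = -2318173 / 6300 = -367.96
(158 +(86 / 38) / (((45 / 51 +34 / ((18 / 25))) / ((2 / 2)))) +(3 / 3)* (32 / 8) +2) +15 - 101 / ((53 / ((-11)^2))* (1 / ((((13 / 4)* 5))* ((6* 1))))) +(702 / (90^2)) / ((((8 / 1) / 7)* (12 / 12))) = -22302.91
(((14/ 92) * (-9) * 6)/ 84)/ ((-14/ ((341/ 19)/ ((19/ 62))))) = 95139/ 232484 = 0.41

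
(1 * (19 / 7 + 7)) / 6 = 1.62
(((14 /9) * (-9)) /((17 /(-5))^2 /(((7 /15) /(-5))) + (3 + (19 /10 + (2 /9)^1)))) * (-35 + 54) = 8820 /3937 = 2.24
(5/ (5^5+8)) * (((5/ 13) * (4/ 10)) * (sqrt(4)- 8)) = -60/ 40729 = -0.00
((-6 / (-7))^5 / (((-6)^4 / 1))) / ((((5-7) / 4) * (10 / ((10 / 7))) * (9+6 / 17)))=-0.00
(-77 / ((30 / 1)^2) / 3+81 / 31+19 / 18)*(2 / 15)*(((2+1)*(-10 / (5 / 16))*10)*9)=-9749216 / 2325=-4193.21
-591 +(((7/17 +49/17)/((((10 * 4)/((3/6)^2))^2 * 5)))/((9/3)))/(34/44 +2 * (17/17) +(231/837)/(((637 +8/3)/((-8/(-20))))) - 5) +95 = -84264160577579/169887419200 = -496.00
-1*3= -3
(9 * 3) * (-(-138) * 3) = 11178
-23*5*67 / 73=-7705 / 73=-105.55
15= 15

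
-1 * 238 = -238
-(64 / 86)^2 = -1024 / 1849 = -0.55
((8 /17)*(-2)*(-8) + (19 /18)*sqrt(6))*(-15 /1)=-1920 /17-95*sqrt(6) /6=-151.72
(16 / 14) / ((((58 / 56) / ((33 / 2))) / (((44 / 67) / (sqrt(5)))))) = 23232 * sqrt(5) / 9715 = 5.35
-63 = -63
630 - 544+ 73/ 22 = 1965/ 22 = 89.32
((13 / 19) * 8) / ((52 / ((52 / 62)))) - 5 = -2893 / 589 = -4.91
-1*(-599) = 599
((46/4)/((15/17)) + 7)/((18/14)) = 4207/270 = 15.58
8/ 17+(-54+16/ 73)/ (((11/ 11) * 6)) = -31619/ 3723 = -8.49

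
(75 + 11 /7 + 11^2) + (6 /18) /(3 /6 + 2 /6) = 6929 /35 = 197.97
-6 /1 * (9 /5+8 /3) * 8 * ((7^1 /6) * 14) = -52528 /15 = -3501.87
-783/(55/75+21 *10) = -405/109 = -3.72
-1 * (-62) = 62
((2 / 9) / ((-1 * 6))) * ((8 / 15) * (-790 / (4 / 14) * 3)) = 4424 / 27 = 163.85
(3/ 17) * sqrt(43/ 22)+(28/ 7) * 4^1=3 * sqrt(946)/ 374+16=16.25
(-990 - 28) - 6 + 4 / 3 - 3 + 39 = -2960 / 3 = -986.67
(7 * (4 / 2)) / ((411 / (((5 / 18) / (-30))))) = -7 / 22194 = -0.00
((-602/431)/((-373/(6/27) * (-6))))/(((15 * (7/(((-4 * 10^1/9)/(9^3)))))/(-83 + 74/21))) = -1148272/1794157039143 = -0.00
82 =82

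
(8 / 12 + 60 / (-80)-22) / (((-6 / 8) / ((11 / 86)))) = 2915 / 774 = 3.77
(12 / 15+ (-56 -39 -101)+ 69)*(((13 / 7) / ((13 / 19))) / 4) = -85.64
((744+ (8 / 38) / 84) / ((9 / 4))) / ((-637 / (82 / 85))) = -97369096 / 194434695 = -0.50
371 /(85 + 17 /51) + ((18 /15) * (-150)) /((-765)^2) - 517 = -1706764219 /3329280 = -512.65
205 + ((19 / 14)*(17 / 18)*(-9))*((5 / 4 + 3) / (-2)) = 51411 / 224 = 229.51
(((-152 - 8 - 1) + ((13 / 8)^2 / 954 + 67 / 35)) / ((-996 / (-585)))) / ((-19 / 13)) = 63.93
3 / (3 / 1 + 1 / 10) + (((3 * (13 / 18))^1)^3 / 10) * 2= 100507 / 33480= 3.00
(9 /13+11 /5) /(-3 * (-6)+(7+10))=188 /2275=0.08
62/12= 31/6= 5.17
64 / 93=0.69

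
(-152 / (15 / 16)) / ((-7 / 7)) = 2432 / 15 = 162.13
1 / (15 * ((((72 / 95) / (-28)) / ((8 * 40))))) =-21280 / 27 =-788.15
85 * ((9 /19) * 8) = 6120 /19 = 322.11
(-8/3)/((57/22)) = -1.03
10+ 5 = 15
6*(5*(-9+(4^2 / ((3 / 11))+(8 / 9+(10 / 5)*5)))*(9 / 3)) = 5450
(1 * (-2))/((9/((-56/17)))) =0.73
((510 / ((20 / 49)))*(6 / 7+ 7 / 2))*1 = 21777 / 4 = 5444.25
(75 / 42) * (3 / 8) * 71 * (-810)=-2156625 / 56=-38511.16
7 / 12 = 0.58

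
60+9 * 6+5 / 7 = 803 / 7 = 114.71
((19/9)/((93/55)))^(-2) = 700569/1092025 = 0.64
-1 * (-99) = 99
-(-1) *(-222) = -222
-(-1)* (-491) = -491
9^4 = 6561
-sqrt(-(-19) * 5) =-9.75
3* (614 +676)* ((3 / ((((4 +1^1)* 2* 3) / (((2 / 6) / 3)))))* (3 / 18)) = 43 / 6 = 7.17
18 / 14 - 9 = -54 / 7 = -7.71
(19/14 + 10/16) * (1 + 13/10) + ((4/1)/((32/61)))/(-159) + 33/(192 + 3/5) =44609699/9527280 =4.68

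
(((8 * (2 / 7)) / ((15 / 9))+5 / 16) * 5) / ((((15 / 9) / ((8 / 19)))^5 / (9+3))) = 5631565824 / 54164665625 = 0.10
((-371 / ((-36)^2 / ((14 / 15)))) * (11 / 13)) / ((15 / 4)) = -28567 / 473850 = -0.06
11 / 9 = 1.22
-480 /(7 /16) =-7680 /7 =-1097.14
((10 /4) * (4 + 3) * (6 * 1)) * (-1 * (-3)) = 315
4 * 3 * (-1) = -12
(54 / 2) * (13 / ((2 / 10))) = 1755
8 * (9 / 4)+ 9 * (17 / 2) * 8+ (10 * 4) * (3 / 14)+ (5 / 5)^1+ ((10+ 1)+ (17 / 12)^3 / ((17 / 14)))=3948817 / 6048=652.91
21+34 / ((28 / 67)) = 1433 / 14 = 102.36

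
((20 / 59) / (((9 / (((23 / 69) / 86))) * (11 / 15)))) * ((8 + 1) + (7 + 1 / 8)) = 25 / 7788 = 0.00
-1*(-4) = 4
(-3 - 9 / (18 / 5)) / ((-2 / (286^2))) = 224939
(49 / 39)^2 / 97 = 2401 / 147537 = 0.02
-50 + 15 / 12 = -195 / 4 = -48.75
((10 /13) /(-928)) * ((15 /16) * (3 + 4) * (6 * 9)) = -14175 /48256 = -0.29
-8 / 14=-4 / 7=-0.57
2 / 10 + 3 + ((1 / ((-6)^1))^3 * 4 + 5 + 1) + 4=3559 / 270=13.18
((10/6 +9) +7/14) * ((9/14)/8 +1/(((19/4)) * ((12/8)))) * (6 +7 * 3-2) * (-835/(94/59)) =-116269094875/3600576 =-32291.80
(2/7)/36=1/126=0.01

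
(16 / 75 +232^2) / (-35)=-576688 / 375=-1537.83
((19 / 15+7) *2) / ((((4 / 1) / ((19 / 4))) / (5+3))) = 2356 / 15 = 157.07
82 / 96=41 / 48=0.85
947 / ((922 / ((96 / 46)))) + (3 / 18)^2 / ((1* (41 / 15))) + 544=2849106935 / 5216676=546.15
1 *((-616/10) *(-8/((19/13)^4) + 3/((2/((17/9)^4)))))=-1522310594266/1425060135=-1068.24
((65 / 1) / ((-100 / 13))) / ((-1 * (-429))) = -0.02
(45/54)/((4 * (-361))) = -5/8664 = -0.00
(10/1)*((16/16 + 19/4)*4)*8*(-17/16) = -1955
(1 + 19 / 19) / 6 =0.33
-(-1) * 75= 75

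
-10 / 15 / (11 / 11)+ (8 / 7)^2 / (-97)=-9698 / 14259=-0.68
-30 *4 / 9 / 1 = -40 / 3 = -13.33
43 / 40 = 1.08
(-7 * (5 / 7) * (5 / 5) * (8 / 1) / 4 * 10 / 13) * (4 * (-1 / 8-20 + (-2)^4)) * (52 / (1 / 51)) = 336600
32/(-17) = -32/17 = -1.88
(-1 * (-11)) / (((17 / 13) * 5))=143 / 85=1.68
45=45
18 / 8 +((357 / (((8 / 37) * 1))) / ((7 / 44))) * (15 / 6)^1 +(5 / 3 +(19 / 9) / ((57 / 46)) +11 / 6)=25953.70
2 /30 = 1 /15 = 0.07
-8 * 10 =-80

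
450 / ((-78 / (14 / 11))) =-7.34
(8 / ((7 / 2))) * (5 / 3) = 80 / 21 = 3.81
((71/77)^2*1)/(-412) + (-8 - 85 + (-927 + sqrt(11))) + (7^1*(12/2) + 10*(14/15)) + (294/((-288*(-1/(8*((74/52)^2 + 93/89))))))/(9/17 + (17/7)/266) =-144386738565428449/156582544967849 + sqrt(11) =-918.80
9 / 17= 0.53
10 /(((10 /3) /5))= 15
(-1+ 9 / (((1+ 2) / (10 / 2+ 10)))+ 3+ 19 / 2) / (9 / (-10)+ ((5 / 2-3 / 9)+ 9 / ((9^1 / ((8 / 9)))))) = 5085 / 194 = 26.21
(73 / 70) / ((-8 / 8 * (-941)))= 73 / 65870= 0.00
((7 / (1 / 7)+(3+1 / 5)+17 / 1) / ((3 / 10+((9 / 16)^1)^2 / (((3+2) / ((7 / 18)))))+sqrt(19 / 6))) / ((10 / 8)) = -1766559744 / 300937585+181403648 * sqrt(114) / 60187517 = 26.31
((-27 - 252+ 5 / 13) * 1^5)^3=-47516597848 / 2197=-21627946.22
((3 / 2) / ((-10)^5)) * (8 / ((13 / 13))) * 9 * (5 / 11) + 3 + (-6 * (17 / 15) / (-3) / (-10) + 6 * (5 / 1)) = 5407519 / 165000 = 32.77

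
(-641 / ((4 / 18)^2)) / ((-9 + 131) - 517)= 51921 / 1580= 32.86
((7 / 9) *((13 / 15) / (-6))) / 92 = -91 / 74520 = -0.00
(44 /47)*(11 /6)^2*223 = 296813 /423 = 701.69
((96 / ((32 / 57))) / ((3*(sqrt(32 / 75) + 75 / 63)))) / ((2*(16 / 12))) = 2244375 / 87368- 125685*sqrt(6) / 21842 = 11.59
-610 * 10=-6100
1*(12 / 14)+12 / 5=114 / 35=3.26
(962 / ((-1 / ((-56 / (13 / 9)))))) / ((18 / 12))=24864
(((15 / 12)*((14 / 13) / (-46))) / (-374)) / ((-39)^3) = -35 / 26533625976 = -0.00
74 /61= 1.21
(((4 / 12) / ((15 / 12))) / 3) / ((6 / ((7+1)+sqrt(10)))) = 2 * sqrt(10) / 135+16 / 135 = 0.17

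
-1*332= -332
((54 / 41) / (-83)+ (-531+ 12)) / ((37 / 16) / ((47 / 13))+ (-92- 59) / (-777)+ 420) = -1032004152144 / 836780579507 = -1.23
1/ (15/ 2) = 2/ 15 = 0.13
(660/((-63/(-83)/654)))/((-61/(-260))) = 1034976800/427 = 2423833.26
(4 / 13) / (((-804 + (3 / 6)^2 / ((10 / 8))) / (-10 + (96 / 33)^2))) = 3720 / 6321887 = 0.00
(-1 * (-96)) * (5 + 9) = 1344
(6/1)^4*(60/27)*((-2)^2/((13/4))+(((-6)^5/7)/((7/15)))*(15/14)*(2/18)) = -3623362560/4459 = -812595.33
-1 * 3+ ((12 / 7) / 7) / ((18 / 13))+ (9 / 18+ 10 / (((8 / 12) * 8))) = -527 / 1176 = -0.45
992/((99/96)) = 31744/33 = 961.94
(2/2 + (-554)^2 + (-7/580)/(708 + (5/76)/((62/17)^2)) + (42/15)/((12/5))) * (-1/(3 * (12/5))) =-55230008610793073/1295641982808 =-42627.52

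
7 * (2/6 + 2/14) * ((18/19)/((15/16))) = 64/19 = 3.37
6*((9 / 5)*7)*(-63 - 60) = -46494 / 5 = -9298.80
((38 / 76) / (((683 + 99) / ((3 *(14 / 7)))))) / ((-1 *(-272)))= 3 / 212704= 0.00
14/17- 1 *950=-16136/17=-949.18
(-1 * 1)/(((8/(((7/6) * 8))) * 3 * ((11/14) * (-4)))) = 49/396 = 0.12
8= 8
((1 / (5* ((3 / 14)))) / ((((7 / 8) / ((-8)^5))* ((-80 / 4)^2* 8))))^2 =16777216 / 140625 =119.30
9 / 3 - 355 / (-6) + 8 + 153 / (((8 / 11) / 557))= 2813977 / 24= 117249.04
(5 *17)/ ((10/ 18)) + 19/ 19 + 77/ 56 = 1243/ 8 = 155.38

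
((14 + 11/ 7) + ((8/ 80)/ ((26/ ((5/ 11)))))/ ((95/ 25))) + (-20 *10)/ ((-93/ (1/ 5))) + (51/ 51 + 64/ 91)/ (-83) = 9384811573/ 587230644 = 15.98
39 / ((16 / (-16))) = -39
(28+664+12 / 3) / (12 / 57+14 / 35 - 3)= -66120 / 227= -291.28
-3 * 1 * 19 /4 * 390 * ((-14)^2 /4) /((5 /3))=-326781 /2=-163390.50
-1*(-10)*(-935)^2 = 8742250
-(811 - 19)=-792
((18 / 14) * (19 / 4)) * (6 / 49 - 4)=-16245 / 686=-23.68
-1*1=-1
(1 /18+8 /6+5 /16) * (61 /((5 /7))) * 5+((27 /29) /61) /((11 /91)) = 2036057093 /2802096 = 726.62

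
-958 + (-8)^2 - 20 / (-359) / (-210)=-6739868 / 7539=-894.00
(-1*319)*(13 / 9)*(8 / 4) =-8294 / 9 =-921.56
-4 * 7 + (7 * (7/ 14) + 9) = -31/ 2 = -15.50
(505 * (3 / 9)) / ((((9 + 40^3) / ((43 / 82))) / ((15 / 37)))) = 108575 / 194203306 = 0.00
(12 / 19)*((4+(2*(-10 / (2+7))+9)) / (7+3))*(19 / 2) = 97 / 15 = 6.47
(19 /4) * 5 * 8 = 190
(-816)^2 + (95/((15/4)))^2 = 5998480/9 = 666497.78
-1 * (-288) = 288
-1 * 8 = -8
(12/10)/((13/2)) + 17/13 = 97/65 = 1.49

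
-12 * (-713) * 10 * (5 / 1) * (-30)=-12834000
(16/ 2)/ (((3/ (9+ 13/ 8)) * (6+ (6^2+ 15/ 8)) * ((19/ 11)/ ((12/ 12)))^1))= 7480/ 20007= 0.37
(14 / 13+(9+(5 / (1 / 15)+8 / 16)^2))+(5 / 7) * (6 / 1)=2080119 / 364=5714.61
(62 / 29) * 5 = 310 / 29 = 10.69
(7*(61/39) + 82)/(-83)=-3625/3237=-1.12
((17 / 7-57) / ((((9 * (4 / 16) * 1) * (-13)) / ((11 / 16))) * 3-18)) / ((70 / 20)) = 4202 / 39249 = 0.11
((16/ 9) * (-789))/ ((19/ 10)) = -42080/ 57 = -738.25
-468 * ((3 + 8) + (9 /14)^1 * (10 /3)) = -43056 /7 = -6150.86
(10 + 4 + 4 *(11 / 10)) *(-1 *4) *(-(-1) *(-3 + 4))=-368 / 5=-73.60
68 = 68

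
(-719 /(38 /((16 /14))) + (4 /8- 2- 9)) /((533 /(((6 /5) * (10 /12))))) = -8545 /141778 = -0.06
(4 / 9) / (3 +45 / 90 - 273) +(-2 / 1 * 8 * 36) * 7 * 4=-78236936 / 4851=-16128.00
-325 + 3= -322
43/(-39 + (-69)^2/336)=-1.73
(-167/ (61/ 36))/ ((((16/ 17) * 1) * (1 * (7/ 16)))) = -102204/ 427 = -239.35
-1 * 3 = -3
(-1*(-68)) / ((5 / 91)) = 6188 / 5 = 1237.60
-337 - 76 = -413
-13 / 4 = -3.25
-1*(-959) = 959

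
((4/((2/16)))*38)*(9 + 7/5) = 12646.40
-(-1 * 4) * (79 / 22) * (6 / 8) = 237 / 22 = 10.77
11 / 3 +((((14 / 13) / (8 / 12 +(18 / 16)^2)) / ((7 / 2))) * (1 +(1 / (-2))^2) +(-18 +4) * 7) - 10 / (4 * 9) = -8196289 / 86814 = -94.41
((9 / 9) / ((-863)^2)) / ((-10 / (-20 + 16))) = 2 / 3723845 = 0.00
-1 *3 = -3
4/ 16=1/ 4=0.25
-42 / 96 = -7 / 16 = -0.44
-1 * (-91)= 91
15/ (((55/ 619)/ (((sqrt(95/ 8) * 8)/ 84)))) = 619 * sqrt(190)/ 154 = 55.40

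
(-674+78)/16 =-149/4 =-37.25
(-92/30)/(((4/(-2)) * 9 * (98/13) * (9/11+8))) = 3289/1283310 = 0.00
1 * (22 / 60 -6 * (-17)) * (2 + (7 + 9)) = 9213 / 5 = 1842.60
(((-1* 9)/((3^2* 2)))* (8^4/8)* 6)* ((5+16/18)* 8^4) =-37049685.33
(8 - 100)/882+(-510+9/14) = -449345/882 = -509.46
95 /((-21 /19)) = -1805 /21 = -85.95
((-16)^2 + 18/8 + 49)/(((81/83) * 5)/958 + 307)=1.00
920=920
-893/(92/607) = -542051/92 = -5891.86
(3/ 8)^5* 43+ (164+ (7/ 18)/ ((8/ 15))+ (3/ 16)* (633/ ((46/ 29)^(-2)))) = 38333463499/ 82673664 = 463.67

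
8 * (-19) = -152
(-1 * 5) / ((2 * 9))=-5 / 18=-0.28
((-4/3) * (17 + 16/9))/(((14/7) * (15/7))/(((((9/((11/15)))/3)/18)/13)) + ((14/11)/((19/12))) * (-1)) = -247247/2412909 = -0.10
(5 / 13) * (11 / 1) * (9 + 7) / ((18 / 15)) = 2200 / 39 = 56.41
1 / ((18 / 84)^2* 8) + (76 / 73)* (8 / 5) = 28829 / 6570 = 4.39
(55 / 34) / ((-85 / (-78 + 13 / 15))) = 12727 / 8670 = 1.47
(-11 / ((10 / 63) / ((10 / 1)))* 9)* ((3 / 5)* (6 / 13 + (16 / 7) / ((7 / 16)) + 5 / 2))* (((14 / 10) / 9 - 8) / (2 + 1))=364462263 / 4550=80101.60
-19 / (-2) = 19 / 2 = 9.50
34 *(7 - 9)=-68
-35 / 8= -4.38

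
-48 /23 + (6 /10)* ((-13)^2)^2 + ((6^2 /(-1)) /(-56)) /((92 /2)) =17134.53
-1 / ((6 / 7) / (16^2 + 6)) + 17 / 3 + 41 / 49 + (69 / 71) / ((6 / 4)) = -1038535 / 3479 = -298.52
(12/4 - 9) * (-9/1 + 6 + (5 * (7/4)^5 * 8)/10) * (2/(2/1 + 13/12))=-144351/592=-243.84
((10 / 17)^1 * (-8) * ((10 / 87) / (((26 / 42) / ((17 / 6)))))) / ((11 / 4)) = -11200 / 12441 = -0.90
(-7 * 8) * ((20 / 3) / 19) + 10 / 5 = -1006 / 57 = -17.65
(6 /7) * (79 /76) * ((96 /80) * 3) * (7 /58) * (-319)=-23463 /190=-123.49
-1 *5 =-5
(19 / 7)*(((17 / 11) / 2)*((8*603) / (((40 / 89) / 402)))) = 3484222641 / 385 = 9049928.94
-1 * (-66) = 66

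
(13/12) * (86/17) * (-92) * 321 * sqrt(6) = -2751398 * sqrt(6)/17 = -396442.42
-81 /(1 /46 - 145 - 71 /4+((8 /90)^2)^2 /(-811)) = 24782422432500 /49787660549177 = 0.50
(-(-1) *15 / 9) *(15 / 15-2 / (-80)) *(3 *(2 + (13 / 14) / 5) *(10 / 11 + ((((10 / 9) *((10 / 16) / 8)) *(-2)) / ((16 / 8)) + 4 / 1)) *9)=95832621 / 197120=486.16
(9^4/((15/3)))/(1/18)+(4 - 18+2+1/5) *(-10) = 118688/5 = 23737.60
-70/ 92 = -0.76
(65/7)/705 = 13/987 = 0.01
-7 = -7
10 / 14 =5 / 7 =0.71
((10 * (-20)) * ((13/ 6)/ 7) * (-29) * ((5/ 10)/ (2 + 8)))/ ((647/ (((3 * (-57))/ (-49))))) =107445/ 221921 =0.48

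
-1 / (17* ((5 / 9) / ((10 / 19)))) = -0.06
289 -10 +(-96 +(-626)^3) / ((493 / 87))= -735938673 / 17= -43290510.18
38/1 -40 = -2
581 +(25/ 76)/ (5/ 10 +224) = 9913047/ 17062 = 581.00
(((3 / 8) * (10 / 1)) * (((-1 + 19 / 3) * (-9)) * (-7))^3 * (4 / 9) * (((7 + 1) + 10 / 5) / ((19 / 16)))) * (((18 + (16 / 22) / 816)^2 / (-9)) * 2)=-12065190662963200 / 314721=-38336147454.30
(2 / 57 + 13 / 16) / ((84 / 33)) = 8503 / 25536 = 0.33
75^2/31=5625/31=181.45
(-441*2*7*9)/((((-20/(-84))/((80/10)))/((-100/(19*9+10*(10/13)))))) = 2427122880/2323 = 1044822.59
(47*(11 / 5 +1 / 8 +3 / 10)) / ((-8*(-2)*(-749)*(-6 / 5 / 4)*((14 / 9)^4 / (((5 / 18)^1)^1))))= 856575 / 526145536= 0.00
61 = 61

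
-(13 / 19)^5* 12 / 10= -2227758 / 12380495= -0.18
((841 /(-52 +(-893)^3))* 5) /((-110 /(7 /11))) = 5887 /172333526178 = 0.00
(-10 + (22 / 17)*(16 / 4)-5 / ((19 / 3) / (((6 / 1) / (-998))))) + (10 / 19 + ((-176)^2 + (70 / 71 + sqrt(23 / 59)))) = sqrt(1357) / 59 + 18654636455 / 602293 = 30973.32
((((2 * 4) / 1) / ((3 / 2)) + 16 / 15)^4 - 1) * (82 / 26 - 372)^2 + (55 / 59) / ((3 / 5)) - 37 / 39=56863056945029 / 249275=228113757.68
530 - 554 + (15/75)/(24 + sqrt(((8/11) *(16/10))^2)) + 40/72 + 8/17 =-4863077/211752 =-22.97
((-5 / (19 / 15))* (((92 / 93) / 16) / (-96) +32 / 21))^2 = 90614692680625 / 2506623565824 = 36.15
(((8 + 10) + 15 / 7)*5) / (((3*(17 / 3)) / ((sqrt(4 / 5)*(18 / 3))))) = 31.79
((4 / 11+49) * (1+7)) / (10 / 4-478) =-2896 / 3487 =-0.83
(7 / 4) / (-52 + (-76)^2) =7 / 22896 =0.00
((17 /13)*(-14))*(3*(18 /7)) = -1836 /13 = -141.23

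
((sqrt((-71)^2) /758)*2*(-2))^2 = 20164 /143641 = 0.14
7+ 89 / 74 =8.20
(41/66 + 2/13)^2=442225/736164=0.60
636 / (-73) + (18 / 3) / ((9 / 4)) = -1324 / 219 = -6.05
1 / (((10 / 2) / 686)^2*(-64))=-117649 / 400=-294.12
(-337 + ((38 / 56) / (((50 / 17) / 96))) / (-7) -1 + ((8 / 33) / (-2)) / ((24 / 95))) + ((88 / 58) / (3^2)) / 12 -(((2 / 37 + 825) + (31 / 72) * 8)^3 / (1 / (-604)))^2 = -125732166727712904283641021431466315399951497 / 1065668597573002141950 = -117984303013207440831246.80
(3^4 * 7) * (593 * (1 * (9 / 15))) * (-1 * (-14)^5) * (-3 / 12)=-135624826008 / 5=-27124965201.60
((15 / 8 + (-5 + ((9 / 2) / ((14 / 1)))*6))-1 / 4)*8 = -81 / 7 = -11.57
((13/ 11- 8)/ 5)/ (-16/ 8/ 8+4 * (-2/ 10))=100/ 77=1.30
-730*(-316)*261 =60207480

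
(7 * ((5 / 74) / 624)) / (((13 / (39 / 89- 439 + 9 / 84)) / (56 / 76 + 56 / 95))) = -22945209 / 676724672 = -0.03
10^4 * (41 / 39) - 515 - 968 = 352163 / 39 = 9029.82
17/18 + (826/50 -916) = -404341/450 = -898.54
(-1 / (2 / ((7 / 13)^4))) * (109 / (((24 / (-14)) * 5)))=1831963 / 3427320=0.53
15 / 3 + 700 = 705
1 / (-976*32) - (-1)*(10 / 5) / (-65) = -62529 / 2030080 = -0.03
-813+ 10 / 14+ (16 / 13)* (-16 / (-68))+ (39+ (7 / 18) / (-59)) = -1269976979 / 1642914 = -773.00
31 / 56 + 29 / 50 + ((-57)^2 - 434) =3942587 / 1400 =2816.13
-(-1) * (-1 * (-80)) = 80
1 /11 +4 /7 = 51 /77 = 0.66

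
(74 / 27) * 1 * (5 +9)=1036 / 27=38.37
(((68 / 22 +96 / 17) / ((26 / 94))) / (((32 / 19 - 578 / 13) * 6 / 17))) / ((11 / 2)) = -729581 / 1917729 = -0.38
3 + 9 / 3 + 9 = 15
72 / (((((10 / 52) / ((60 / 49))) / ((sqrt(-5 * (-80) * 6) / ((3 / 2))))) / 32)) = 9584640 * sqrt(6) / 49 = 479132.19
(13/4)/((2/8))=13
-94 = -94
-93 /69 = -31 /23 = -1.35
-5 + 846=841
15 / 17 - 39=-648 / 17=-38.12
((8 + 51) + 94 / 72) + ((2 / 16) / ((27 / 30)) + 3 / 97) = 52795 / 873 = 60.48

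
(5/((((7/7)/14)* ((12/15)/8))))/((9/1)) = 700/9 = 77.78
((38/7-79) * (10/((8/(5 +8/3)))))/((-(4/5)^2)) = 1480625/1344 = 1101.66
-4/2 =-2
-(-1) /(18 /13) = 13 /18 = 0.72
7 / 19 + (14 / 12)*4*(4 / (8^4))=10885 / 29184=0.37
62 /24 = 31 /12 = 2.58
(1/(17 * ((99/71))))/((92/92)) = 71/1683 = 0.04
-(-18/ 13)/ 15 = 6/ 65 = 0.09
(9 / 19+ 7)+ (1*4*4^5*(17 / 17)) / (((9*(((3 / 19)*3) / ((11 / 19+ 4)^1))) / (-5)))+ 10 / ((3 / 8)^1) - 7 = -11270557 / 513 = -21969.90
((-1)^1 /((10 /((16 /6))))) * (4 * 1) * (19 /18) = -152 /135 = -1.13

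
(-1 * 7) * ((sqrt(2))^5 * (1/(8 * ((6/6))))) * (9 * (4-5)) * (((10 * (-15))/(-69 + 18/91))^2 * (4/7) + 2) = 647045847 * sqrt(2)/4355569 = 210.09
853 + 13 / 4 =856.25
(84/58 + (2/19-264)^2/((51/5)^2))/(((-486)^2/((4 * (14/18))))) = 127862549234/14471068811229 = 0.01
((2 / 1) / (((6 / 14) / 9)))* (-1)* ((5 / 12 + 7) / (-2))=623 / 4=155.75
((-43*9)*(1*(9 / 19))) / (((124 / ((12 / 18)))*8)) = -1161 / 9424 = -0.12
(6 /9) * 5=3.33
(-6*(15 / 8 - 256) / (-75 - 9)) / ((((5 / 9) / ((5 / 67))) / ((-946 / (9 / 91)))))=12500917 / 536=23322.61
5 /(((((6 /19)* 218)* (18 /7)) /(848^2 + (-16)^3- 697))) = 475016815 /23544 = 20175.71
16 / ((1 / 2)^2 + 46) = 64 / 185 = 0.35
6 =6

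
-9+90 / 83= -657 / 83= -7.92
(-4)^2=16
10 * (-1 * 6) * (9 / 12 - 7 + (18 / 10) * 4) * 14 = -798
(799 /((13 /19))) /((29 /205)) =3112105 /377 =8254.92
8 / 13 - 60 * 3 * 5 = -11692 / 13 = -899.38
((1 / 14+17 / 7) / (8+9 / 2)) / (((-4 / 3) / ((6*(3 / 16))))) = -27 / 160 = -0.17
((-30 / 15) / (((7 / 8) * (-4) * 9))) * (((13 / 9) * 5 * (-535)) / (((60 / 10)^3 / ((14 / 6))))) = -34775 / 13122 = -2.65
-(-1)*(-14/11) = -14/11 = -1.27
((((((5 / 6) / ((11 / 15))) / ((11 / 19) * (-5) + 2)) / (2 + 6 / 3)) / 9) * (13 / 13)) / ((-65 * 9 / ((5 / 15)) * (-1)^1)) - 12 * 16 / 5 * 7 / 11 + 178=3628603829 / 23629320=153.56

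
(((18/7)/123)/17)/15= 0.00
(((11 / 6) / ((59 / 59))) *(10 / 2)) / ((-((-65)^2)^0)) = -55 / 6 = -9.17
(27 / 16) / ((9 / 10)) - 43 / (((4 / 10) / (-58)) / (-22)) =-1097345 / 8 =-137168.12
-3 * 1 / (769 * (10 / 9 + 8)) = -27 / 63058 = -0.00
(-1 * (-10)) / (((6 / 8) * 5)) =8 / 3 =2.67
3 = 3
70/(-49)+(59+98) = 1089/7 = 155.57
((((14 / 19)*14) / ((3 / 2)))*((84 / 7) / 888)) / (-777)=-28 / 234099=-0.00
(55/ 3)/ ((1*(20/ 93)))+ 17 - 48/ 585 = 79691/ 780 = 102.17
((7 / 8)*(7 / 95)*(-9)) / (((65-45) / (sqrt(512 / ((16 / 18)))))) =-1323 / 1900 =-0.70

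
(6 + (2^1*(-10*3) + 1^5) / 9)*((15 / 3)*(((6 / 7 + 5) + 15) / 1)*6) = -7300 / 21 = -347.62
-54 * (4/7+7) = -2862/7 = -408.86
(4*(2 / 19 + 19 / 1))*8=11616 / 19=611.37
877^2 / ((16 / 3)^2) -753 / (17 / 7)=116327361 / 4352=26729.63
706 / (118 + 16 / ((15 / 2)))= 5295 / 901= 5.88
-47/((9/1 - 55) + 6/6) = 47/45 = 1.04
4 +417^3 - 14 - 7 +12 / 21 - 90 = 507581246 / 7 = 72511606.57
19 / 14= 1.36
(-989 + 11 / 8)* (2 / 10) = -7901 / 40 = -197.52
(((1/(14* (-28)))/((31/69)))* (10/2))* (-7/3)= 115/1736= 0.07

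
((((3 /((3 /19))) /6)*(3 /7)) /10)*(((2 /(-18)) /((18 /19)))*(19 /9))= -6859 /204120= -0.03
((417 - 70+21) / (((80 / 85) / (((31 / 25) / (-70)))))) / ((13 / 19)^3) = -83137939 / 3844750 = -21.62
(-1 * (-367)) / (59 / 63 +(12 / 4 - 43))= -23121 / 2461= -9.39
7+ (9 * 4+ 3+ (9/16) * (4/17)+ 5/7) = 46.85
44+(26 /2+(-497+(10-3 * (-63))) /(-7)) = 697 /7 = 99.57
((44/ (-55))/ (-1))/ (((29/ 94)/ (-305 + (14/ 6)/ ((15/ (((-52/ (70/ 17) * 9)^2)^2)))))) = 10461629798898584/ 155421875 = 67311179.97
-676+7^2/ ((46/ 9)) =-30655/ 46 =-666.41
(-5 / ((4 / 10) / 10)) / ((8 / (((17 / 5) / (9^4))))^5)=-0.00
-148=-148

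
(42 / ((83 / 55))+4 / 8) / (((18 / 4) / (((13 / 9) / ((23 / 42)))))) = 855946 / 51543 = 16.61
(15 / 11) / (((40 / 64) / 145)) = 3480 / 11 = 316.36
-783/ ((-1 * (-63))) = -87/ 7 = -12.43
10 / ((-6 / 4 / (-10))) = 200 / 3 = 66.67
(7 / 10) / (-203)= -1 / 290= -0.00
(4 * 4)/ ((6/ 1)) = 2.67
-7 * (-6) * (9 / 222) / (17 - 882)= -63 / 32005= -0.00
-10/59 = -0.17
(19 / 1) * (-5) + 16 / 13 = -93.77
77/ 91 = 11/ 13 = 0.85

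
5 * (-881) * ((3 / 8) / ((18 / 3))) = -4405 / 16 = -275.31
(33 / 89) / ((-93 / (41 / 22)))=-41 / 5518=-0.01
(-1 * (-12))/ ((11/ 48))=576/ 11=52.36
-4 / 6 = -2 / 3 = -0.67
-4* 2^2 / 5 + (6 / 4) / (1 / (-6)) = -61 / 5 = -12.20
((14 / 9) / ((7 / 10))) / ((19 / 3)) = 0.35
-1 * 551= -551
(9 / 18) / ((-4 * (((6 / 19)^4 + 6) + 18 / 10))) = -651605 / 40711992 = -0.02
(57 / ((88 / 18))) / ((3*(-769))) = -171 / 33836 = -0.01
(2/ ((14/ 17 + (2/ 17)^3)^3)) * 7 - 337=-10396559549205/ 33313574732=-312.08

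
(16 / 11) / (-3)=-16 / 33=-0.48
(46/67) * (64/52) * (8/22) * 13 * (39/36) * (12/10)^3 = 688896/92125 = 7.48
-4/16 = -1/4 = -0.25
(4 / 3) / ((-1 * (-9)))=4 / 27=0.15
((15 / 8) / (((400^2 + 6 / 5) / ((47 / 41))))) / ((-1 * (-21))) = 0.00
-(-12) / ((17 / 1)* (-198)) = -2 / 561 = -0.00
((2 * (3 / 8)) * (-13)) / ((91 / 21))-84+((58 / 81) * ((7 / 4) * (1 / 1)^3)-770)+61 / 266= -36833645 / 43092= -854.77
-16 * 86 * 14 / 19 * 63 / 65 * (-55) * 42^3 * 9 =36039033174.02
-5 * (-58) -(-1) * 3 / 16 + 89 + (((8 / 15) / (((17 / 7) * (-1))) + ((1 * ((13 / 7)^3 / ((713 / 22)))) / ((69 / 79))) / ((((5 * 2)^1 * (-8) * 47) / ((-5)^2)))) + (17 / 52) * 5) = 1778940952470051 / 4674031172720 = 380.60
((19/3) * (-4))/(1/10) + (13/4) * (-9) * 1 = -3391/12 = -282.58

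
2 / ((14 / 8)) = 8 / 7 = 1.14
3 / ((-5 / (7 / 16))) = -21 / 80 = -0.26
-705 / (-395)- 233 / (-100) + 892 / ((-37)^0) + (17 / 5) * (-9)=6837567 / 7900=865.51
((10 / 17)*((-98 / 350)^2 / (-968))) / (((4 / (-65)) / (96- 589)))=-18473 / 48400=-0.38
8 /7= 1.14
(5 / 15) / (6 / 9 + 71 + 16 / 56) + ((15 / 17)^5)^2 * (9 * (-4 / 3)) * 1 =-10441712925509357 / 3046166783578439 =-3.43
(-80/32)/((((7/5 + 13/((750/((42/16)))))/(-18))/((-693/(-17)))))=8910000/7021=1269.05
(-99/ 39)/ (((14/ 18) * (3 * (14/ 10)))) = -495/ 637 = -0.78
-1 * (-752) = 752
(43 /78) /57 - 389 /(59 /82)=-141815971 /262314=-540.63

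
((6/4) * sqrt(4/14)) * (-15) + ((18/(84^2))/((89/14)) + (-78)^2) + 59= 15308357/2492 - 45 * sqrt(14)/14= 6130.97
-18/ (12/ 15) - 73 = -191/ 2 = -95.50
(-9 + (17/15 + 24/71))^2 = 64288324/1134225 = 56.68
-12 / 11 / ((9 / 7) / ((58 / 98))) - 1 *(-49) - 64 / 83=47.73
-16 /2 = -8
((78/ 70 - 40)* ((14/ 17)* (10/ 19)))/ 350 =-2722/ 56525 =-0.05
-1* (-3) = 3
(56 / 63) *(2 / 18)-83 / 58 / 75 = 9359 / 117450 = 0.08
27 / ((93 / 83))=747 / 31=24.10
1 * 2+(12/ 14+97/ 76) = 2199/ 532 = 4.13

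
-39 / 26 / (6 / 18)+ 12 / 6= -5 / 2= -2.50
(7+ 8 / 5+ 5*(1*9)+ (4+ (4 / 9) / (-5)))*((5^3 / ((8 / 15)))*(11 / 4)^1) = 889625 / 24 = 37067.71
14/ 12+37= 229/ 6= 38.17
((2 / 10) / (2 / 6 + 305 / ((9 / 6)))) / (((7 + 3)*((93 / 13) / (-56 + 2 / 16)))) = -447 / 582800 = -0.00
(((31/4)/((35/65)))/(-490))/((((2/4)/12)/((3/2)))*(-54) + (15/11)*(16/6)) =-4433/322420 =-0.01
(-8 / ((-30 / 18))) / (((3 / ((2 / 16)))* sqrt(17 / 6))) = sqrt(102) / 85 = 0.12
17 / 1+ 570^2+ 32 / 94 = 15271115 / 47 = 324917.34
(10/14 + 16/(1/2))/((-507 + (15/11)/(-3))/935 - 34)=-2355265/2486904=-0.95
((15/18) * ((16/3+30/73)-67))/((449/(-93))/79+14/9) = -164266675/4809094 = -34.16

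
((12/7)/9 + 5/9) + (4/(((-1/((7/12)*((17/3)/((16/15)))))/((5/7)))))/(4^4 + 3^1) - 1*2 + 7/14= -29395/37296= -0.79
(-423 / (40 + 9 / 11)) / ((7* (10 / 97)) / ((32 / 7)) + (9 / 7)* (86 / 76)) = -6.43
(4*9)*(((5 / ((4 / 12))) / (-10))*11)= -594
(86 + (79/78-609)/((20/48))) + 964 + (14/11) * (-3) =-295286/715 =-412.99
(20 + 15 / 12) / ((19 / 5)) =425 / 76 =5.59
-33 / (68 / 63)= -2079 / 68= -30.57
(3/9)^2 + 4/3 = 13/9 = 1.44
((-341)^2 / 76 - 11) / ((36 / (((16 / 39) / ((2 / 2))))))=115445 / 6669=17.31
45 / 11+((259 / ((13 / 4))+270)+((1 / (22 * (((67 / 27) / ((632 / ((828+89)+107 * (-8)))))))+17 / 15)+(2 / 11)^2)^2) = 254387062473640378 / 715329089657325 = 355.62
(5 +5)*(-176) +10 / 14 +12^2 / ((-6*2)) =-12399 / 7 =-1771.29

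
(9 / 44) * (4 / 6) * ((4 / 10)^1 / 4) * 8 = 6 / 55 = 0.11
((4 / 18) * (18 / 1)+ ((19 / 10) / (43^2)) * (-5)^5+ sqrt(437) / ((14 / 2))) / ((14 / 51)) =148767 / 51772+ 51 * sqrt(437) / 98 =13.75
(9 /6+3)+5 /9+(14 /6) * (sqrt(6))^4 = 1603 /18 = 89.06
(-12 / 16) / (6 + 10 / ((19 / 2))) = -57 / 536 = -0.11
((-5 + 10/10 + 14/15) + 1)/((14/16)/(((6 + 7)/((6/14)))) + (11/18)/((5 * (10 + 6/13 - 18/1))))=-473928/2897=-163.59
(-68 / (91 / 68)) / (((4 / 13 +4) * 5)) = -2.36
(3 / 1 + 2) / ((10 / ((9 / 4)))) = 9 / 8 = 1.12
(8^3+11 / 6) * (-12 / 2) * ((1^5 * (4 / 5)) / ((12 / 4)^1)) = -12332 / 15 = -822.13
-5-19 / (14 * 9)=-649 / 126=-5.15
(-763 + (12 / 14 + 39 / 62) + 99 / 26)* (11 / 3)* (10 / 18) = -117561895 / 76167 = -1543.48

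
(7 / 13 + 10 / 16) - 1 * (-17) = 1889 / 104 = 18.16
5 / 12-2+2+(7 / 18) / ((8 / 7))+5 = 829 / 144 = 5.76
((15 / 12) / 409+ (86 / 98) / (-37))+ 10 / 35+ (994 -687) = 911369041 / 2966068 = 307.27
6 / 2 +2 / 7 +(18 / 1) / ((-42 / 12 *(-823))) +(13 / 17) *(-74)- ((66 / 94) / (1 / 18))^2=-46085965825 / 216342833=-213.02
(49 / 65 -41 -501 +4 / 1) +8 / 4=-34791 / 65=-535.25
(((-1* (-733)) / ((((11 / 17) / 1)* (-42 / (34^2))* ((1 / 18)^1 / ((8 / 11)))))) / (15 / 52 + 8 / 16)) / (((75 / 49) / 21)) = -880889423232 / 124025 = -7102515.00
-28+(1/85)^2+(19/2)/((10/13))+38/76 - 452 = -13500631/28900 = -467.15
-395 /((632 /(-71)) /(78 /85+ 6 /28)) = 50.23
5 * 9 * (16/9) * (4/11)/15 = 64/33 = 1.94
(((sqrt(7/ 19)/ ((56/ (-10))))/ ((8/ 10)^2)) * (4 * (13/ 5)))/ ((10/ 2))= -65 * sqrt(133)/ 2128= -0.35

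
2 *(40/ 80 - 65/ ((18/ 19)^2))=-23303/ 162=-143.85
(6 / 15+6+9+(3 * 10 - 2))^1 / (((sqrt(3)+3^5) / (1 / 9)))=1953 / 98410 - 217 * sqrt(3) / 2657070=0.02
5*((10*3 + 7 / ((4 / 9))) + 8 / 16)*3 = 2775 / 4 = 693.75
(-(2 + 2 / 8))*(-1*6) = 27 / 2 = 13.50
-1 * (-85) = 85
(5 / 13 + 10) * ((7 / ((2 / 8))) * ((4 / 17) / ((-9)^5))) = -560 / 483327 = -0.00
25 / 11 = 2.27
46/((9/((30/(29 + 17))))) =10/3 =3.33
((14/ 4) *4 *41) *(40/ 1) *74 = 1699040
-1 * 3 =-3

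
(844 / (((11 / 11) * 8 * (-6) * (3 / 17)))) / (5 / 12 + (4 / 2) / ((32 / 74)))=-7174 / 363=-19.76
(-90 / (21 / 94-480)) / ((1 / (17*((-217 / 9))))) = -3467660 / 45099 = -76.89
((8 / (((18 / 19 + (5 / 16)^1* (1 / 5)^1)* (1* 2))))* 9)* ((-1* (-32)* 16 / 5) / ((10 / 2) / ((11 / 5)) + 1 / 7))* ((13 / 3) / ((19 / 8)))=131203072 / 47585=2757.24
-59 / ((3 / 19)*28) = -1121 / 84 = -13.35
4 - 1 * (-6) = 10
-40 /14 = -20 /7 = -2.86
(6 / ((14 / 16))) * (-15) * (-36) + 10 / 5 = 25934 / 7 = 3704.86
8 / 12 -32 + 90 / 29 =-2456 / 87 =-28.23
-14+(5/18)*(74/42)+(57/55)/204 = -9546499/706860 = -13.51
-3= -3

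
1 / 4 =0.25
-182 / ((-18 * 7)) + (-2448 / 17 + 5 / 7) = -8936 / 63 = -141.84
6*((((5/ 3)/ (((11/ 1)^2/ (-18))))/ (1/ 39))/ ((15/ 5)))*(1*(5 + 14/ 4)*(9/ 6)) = -29835/ 121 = -246.57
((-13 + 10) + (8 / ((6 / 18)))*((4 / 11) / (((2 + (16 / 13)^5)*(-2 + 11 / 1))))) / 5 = -82721831 / 147770865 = -0.56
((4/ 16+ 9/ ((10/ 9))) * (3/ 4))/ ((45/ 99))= 5511/ 400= 13.78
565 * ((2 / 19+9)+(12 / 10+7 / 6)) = 6481.64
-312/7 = -44.57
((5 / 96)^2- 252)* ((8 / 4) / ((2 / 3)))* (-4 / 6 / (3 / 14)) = 16256849 / 6912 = 2351.97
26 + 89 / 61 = 1675 / 61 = 27.46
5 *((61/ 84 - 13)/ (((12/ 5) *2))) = -25775/ 2016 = -12.79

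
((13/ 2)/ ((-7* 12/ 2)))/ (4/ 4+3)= -13/ 336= -0.04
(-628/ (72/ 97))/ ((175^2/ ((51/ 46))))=-258893/ 8452500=-0.03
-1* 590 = -590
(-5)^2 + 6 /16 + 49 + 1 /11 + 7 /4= 6707 /88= 76.22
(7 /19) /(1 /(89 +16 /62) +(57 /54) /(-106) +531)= 36956052 /53264354729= 0.00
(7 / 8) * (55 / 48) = 385 / 384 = 1.00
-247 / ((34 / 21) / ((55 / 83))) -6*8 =-420741 / 2822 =-149.09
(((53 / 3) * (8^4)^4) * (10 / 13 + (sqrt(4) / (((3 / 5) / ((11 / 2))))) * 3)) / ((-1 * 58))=-186477172070809600 / 39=-4781465950533579.49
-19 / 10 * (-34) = 323 / 5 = 64.60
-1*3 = -3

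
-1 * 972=-972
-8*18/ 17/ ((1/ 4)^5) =-147456/ 17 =-8673.88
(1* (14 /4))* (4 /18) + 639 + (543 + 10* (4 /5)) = 10717 /9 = 1190.78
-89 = -89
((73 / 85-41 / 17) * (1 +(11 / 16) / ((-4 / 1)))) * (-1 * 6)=5247 / 680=7.72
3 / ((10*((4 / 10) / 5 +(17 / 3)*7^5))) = 45 / 14285962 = 0.00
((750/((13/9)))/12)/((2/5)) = 5625/52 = 108.17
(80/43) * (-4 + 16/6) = -2.48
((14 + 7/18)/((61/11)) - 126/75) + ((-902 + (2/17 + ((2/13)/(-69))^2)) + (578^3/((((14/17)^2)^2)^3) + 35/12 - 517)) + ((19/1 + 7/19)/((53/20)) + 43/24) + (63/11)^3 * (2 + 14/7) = 393180181436752866899343264572190936881/198133366314132946594958860800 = 1984421850.55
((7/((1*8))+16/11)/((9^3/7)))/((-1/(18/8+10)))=-70315/256608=-0.27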